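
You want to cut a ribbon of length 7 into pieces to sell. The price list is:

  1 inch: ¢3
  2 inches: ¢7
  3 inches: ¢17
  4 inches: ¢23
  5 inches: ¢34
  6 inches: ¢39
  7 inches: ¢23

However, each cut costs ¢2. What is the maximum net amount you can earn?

40

Let v[k] be the best obtainable value from length k. For each k, try every first piece i and keep the best of price[i] + v[k−i] minus the 2 cut fee when i<k.
v[1] = 3
v[2] = 7
v[3] = 17
v[4] = 23
v[5] = 34
v[6] = 39
v[7] = 40  (first piece 1, then v[6]=39)
One optimal plan: pieces 6 + 1 (1 cut) → ¢42 − ¢2 = ¢40.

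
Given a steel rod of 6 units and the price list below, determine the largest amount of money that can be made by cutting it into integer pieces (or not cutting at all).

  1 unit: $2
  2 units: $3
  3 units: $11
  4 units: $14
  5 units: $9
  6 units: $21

Consider every possible first cut. v[k] is the best of p[i]+v[k−i] over all sellable i≤k.
v[1] = 2
v[2] = 4  (first piece 1, then v[1]=2)
v[3] = 11
v[4] = 14
v[5] = 16  (first piece 1, then v[4]=14)
v[6] = 22  (first piece 3, then v[3]=11)
One optimal cutting: 3 + 3 → $11 + $11 = $22.

22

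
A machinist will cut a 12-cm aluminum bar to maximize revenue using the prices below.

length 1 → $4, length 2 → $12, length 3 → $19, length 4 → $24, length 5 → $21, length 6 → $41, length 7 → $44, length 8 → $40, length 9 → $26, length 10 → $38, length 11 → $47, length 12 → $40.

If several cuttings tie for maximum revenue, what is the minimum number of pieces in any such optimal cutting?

2

Build r[k] bottom-up: r[k] = max over allowed piece i of (p[i] + r[k−i]).
r[1] = 4
r[2] = 12
r[3] = 19
r[4] = 24  (first piece 2, then r[2]=12)
r[5] = 31  (first piece 2, then r[3]=19)
r[6] = 41
r[7] = 45  (first piece 1, then r[6]=41)
r[8] = 53  (first piece 2, then r[6]=41)
r[9] = 60  (first piece 3, then r[6]=41)
r[10] = 65  (first piece 2, then r[8]=53)
r[11] = 72  (first piece 2, then r[9]=60)
r[12] = 82  (first piece 6, then r[6]=41)
Maximum revenue is $82.
Now minimize piece count subject to staying optimal: for each k, pieces[k] = 1 + min over i with p[i]+r[k−i]=r[k] of pieces[k−i].
pieces[9] = 2
pieces[10] = 2
pieces[11] = 3
pieces[12] = 2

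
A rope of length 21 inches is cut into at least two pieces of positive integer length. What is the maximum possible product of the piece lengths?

Define m[k] = max over 1≤i<k of i · max(k−i, m[k−i]); the inner max lets the remainder stay uncut if that's better.
m[2] = 1*max(1,0) = 1*1 = 1
m[3] = 1*max(2,1) = 1*2 = 2
m[4] = 2*max(2,1) = 2*2 = 4
m[5] = 2*max(3,2) = 2*3 = 6
m[6] = 3*max(3,2) = 3*3 = 9
m[7] = 2*max(5,6) = 2*6 = 12
m[8] = 2*max(6,9) = 2*9 = 18
m[9] = 3*max(6,9) = 3*9 = 27
m[10] = 2*max(8,18) = 2*18 = 36
m[11] = 2*max(9,27) = 2*27 = 54
m[12] = 3*max(9,27) = 3*27 = 81
m[13] = 2*max(11,54) = 2*54 = 108
m[14] = 2*max(12,81) = 2*81 = 162
m[15] = 3*max(12,81) = 3*81 = 243
m[16] = 2*max(14,162) = 2*162 = 324
m[17] = 2*max(15,243) = 2*243 = 486
m[18] = 3*max(15,243) = 3*243 = 729
m[19] = 2*max(17,486) = 2*486 = 972
m[20] = 2*max(18,729) = 2*729 = 1458
m[21] = 3*max(18,729) = 3*729 = 2187
One optimal split: 3 + 3 + 3 + 3 + 3 + 3 + 3; product 3*3*3*3*3*3*3 = 2187.

2187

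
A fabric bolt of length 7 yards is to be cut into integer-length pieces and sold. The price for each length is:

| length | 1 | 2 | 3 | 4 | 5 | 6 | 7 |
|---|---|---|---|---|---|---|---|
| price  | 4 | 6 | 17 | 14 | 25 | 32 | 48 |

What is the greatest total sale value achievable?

48

Build r[k] bottom-up: r[k] = max over allowed piece i of (p[i] + r[k−i]).
r[1] = 4
r[2] = max(4+4, 6+0) = 8
r[3] = max(4+8, 6+4, 17+0) = 17
r[4] = max(4+17, 6+8, 17+4, 14+0) = 21
r[5] = max(4+21, 6+17, 17+8, 14+4, 25+0) = 25
r[6] = max(4+25, 6+21, 17+17, 14+8, 25+4, 32+0) = 34
r[7] = max(4+34, 6+25, 17+21, …, 32+4, 48+0) = 48
Best is to sell the whole 7-yard piece uncut for $48.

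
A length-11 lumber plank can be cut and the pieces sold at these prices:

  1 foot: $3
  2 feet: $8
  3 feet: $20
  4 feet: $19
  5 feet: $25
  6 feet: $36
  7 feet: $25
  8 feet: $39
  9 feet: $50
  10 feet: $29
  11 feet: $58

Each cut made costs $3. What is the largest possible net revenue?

Build net[k] bottom-up: net[k] = max over allowed piece i of (p[i] + net[k−i]) − 3 per cut.
net[1] = 3
net[2] = 8
net[3] = 20
net[4] = 20  (first piece 1, then net[3]=20)
net[5] = 25  (first piece 2, then net[3]=20)
net[6] = 37  (first piece 3, then net[3]=20)
net[7] = 37  (first piece 1, then net[6]=37)
net[8] = 42  (first piece 2, then net[6]=37)
net[9] = 54  (first piece 3, then net[6]=37)
net[10] = 54  (first piece 1, then net[9]=54)
net[11] = 59  (first piece 2, then net[9]=54)
One optimal plan: pieces 3 + 3 + 3 + 2 (3 cuts) → $68 − $9 = $59.

59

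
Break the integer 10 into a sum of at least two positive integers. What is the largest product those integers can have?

36

Fill m[k] for k=2..10: at each k try every first piece i and multiply by the better of (k−i) uncut or m[k−i].
m[2] = 1·max(1,0) = 1·1 = 1
m[3] = max(1·2, 2·1) = 2
m[4] = max(1·3, 2·2, 3·1) = 4
m[5] = max(1·4, 2·3, 3·2, 4·1) = 6
m[6] = max(1·6, 2·4, 3·3, 4·2, 5·1) = 9
m[7] = max(1·9, 2·6, 3·4, 4·3, 5·2, 6·1) = 12
m[8] = max(1·12, 2·9, 3·6, …, 6·2, 7·1) = 18
m[9] = max(1·18, 2·12, 3·9, …, 7·2, 8·1) = 27
m[10] = max(1·27, 2·18, 3·12, …, 8·2, 9·1) = 36
One optimal split: 3 + 3 + 2 + 2; product 3·3·2·2 = 36.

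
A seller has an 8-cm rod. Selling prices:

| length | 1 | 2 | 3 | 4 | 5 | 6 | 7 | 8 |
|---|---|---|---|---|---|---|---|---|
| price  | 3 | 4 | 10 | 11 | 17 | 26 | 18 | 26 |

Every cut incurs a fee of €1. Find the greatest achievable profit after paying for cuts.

Let r[k] be the best obtainable value from length k. For each k, try every first piece i and keep the best of price[i] + r[k−i] minus the 1 cut fee when i<k.
r[1] = 3
r[2] = 5  (first piece 1, then r[1]=3)
r[3] = 10
r[4] = 12  (first piece 1, then r[3]=10)
r[5] = 17
r[6] = 26
r[7] = 28  (first piece 1, then r[6]=26)
r[8] = 30  (first piece 1, then r[7]=28)
One optimal plan: pieces 6 + 1 + 1 (2 cuts) → €32 − €2 = €30.

30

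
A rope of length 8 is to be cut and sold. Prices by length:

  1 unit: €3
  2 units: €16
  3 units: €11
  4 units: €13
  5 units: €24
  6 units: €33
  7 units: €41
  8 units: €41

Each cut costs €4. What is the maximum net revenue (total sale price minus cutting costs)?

52

Build v[k] bottom-up: v[k] = max over allowed piece i of (p[i] + v[k−i]) − 4 per cut.
v[1] = 3
v[2] = max(3+3-4, 16+0) = 16
v[3] = max(3+16-4, 16+3-4, 11+0) = 15
v[4] = max(3+15-4, 16+16-4, 11+3-4, 13+0) = 28
v[5] = max(3+28-4, 16+15-4, 11+16-4, 13+3-4, 24+0) = 27
v[6] = max(3+27-4, 16+28-4, 11+15-4, 13+16-4, 24+3-4, 33+0) = 40
v[7] = max(3+40-4, 16+27-4, 11+28-4, …, 33+3-4, 41+0) = 41
v[8] = max(3+41-4, 16+40-4, 11+27-4, …, 41+3-4, 41+0) = 52
One optimal plan: pieces 2 + 2 + 2 + 2 (3 cuts) → €64 − €12 = €52.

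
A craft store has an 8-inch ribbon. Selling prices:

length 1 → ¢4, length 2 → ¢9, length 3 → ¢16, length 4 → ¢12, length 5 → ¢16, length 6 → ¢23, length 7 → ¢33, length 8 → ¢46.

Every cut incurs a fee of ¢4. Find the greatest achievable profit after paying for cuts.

46

Consider every possible first cut. r[k] is the best of p[i]+r[k−i] over all sellable i≤k, charging 4 whenever i<k.
r[1] = 4
r[2] = max(4+4-4, 9+0) = 9
r[3] = max(4+9-4, 9+4-4, 16+0) = 16
r[4] = max(4+16-4, 9+9-4, 16+4-4, 12+0) = 16
r[5] = max(4+16-4, 9+16-4, 16+9-4, 12+4-4, 16+0) = 21
r[6] = max(4+21-4, 9+16-4, 16+16-4, 12+9-4, 16+4-4, 23+0) = 28
r[7] = max(4+28-4, 9+21-4, 16+16-4, …, 23+4-4, 33+0) = 33
r[8] = max(4+33-4, 9+28-4, 16+21-4, …, 33+4-4, 46+0) = 46
Best is to make no cuts and sell whole for ¢46.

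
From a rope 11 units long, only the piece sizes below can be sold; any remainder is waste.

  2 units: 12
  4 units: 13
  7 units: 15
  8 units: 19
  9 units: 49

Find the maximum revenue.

Let r[k] be the best obtainable value from length k. For each k, try every first piece i and keep the best of price[i] + r[k−i].
r[1] = 0
r[2] = 12
r[3] = 12
r[4] = max(12+12, 13+0) = 24
r[5] = max(12+12, 13+0) = 24
r[6] = max(12+24, 13+12) = 36
r[7] = max(12+24, 13+12, 15+0) = 36
r[8] = max(12+36, 13+24, 15+0, 19+0) = 48
r[9] = max(12+36, 13+24, 15+12, 19+0, 49+0) = 49
r[10] = max(12+48, 13+36, 15+12, 19+12, 49+0) = 60
r[11] = max(12+49, 13+36, 15+24, 19+12, 49+12) = 61
One optimal cutting: 9 + 2 → 61.

61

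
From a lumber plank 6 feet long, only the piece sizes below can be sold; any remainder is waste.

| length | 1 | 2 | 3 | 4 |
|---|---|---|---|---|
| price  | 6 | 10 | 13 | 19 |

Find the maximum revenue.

Consider every possible first cut. best[k] is the best of p[i]+best[k−i] over all sellable i≤k.
best[1] = 6
best[2] = 12  (first piece 1, then best[1]=6)
best[3] = 18  (first piece 1, then best[2]=12)
best[4] = 24  (first piece 1, then best[3]=18)
best[5] = 30  (first piece 1, then best[4]=24)
best[6] = 36  (first piece 1, then best[5]=30)
One optimal cutting: 1 + 1 + 1 + 1 + 1 + 1 → $36.

36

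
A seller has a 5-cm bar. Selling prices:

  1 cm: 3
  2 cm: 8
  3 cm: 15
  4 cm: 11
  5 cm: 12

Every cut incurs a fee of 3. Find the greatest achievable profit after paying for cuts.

20

Let r[k] be the best obtainable value from length k. For each k, try every first piece i and keep the best of price[i] + r[k−i] minus the 3 cut fee when i<k.
r[1] = 3
r[2] = 8
r[3] = 15
r[4] = 15  (first piece 1, then r[3]=15)
r[5] = 20  (first piece 2, then r[3]=15)
One optimal plan: pieces 3 + 2 (1 cut) → 23 − 3 = 20.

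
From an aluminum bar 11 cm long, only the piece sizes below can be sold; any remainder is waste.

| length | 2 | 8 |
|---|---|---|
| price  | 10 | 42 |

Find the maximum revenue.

Let r[k] be the best obtainable value from length k. For each k, try every first piece i and keep the best of price[i] + r[k−i].
r[1] = 0
r[2] = 10
r[3] = 10
r[4] = 20  (first piece 2, then r[2]=10)
r[5] = 20
r[6] = 30  (first piece 2, then r[4]=20)
r[7] = 30
r[8] = max(10+30, 42+0) = 42
r[9] = max(10+30, 42+0) = 42
r[10] = max(10+42, 42+10) = 52
r[11] = max(10+42, 42+10) = 52
One optimal cutting: pieces 8 + 2 with 1 cm of scrap → $52.

52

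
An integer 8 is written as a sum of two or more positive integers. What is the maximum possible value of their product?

Define m[k] = max over 1≤i<k of i · max(k−i, m[k−i]); the inner max lets the remainder stay uncut if that's better.
m[2] = 1*max(1,0) = 1*1 = 1
m[3] = max(1*2, 2*1) = 2
m[4] = max(1*3, 2*2, 3*1) = 4
m[5] = max(1*4, 2*3, 3*2, 4*1) = 6
m[6] = max(1*6, 2*4, 3*3, 4*2, 5*1) = 9
m[7] = max(1*9, 2*6, 3*4, 4*3, 5*2, 6*1) = 12
m[8] = max(1*12, 2*9, 3*6, …, 6*2, 7*1) = 18
One optimal split: 3 + 3 + 2; product 3*3*2 = 18.

18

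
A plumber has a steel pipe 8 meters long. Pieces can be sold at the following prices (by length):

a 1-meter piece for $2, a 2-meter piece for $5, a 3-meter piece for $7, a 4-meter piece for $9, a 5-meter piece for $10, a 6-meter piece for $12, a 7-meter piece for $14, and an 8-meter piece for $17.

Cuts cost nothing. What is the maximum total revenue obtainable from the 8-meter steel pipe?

Let best[k] be the best obtainable value from length k. For each k, try every first piece i and keep the best of price[i] + best[k−i].
best[1] = 2
best[2] = 5
best[3] = 7  (first piece 1, then best[2]=5)
best[4] = 10  (first piece 2, then best[2]=5)
best[5] = 12  (first piece 1, then best[4]=10)
best[6] = 15  (first piece 2, then best[4]=10)
best[7] = 17  (first piece 1, then best[6]=15)
best[8] = 20  (first piece 2, then best[6]=15)
One optimal cutting: 2 + 2 + 2 + 2 → $5 + $5 + $5 + $5 = $20.

20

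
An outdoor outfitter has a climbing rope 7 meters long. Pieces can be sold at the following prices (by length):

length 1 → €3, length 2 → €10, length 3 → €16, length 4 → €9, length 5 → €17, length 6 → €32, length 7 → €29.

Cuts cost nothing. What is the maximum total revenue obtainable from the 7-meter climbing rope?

36

Let r[k] be the best obtainable value from length k. For each k, try every first piece i and keep the best of price[i] + r[k−i].
r[1] = 3
r[2] = 10
r[3] = 16
r[4] = 20  (first piece 2, then r[2]=10)
r[5] = 26  (first piece 2, then r[3]=16)
r[6] = 32  (first piece 3, then r[3]=16)
r[7] = 36  (first piece 2, then r[5]=26)
One optimal cutting: 3 + 2 + 2 → €16 + €10 + €10 = €36.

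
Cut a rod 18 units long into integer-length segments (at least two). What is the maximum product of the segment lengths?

729

Let P[k] be the best product for length k (with at least one cut). For each first piece i, the rest contributes max(k−i, P[k−i]).
P[2] = 1·max(1,0) = 1·1 = 1
P[3] = 1·max(2,1) = 1·2 = 2
P[4] = 2·max(2,1) = 2·2 = 4
P[5] = 2·max(3,2) = 2·3 = 6
P[6] = 3·max(3,2) = 3·3 = 9
P[7] = 2·max(5,6) = 2·6 = 12
P[8] = 2·max(6,9) = 2·9 = 18
P[9] = 3·max(6,9) = 3·9 = 27
P[10] = 2·max(8,18) = 2·18 = 36
P[11] = 2·max(9,27) = 2·27 = 54
P[12] = 3·max(9,27) = 3·27 = 81
P[13] = 2·max(11,54) = 2·54 = 108
P[14] = 2·max(12,81) = 2·81 = 162
P[15] = 3·max(12,81) = 3·81 = 243
P[16] = 2·max(14,162) = 2·162 = 324
P[17] = 2·max(15,243) = 2·243 = 486
P[18] = 3·max(15,243) = 3·243 = 729
One optimal split: 3 + 3 + 3 + 3 + 3 + 3; product 3·3·3·3·3·3 = 729.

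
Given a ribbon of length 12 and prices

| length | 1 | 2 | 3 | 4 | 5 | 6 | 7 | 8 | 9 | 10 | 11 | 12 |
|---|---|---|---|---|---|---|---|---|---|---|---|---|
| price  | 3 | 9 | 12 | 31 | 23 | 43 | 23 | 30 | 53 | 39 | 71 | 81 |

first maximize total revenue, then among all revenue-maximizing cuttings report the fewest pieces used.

3

Let r[k] be the best obtainable value from length k. For each k, try every first piece i and keep the best of price[i] + r[k−i].
r[1] = 3
r[2] = 9
r[3] = 12  (first piece 1, then r[2]=9)
r[4] = 31
r[5] = 34  (first piece 1, then r[4]=31)
r[6] = 43
r[7] = 46  (first piece 1, then r[6]=43)
r[8] = 62  (first piece 4, then r[4]=31)
r[9] = 65  (first piece 1, then r[8]=62)
r[10] = 74  (first piece 4, then r[6]=43)
r[11] = 77  (first piece 1, then r[10]=74)
r[12] = 93  (first piece 4, then r[8]=62)
Maximum revenue is ¢93.
Now minimize piece count subject to staying optimal: for each k, pieces[k] = 1 + min over i with p[i]+r[k−i]=r[k] of pieces[k−i].
pieces[9] = 3
pieces[10] = 2
pieces[11] = 3
pieces[12] = 3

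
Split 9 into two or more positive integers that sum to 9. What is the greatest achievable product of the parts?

Let f[k] be the best product for length k (with at least one cut). For each first piece i, the rest contributes max(k−i, f[k−i]).
Small cases: f[2]=1, f[3]=2, f[4]=4.
f[5] = max(1·4, 2·3, 3·2, 4·1) = 6
f[6] = max(1·6, 2·4, 3·3, 4·2, 5·1) = 9
f[7] = max(1·9, 2·6, 3·4, 4·3, 5·2, 6·1) = 12
f[8] = max(1·12, 2·9, 3·6, …, 6·2, 7·1) = 18
f[9] = max(1·18, 2·12, 3·9, …, 7·2, 8·1) = 27
One optimal split: 3 + 3 + 3; product 3·3·3 = 27.

27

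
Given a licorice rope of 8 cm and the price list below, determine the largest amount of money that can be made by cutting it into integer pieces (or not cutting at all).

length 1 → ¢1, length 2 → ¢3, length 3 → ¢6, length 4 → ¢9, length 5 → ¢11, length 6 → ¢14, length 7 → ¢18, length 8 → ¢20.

Build best[k] bottom-up: best[k] = max over allowed piece i of (p[i] + best[k−i]).
best[1] = 1
best[2] = 3
best[3] = 6
best[4] = 9
best[5] = 11
best[6] = 14
best[7] = 18
best[8] = 20
Best is to sell the whole 8-cm piece uncut for ¢20.

20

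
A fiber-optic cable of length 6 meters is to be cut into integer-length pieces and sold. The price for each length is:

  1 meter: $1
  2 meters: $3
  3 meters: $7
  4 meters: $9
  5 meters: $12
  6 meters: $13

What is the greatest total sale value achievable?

14

Build r[k] bottom-up: r[k] = max over allowed piece i of (p[i] + r[k−i]).
r[1] = 1
r[2] = max(1+1, 3+0) = 3
r[3] = max(1+3, 3+1, 7+0) = 7
r[4] = max(1+7, 3+3, 7+1, 9+0) = 9
r[5] = max(1+9, 3+7, 7+3, 9+1, 12+0) = 12
r[6] = max(1+12, 3+9, 7+7, 9+3, 12+1, 13+0) = 14
One optimal cutting: 3 + 3 → $7 + $7 = $14.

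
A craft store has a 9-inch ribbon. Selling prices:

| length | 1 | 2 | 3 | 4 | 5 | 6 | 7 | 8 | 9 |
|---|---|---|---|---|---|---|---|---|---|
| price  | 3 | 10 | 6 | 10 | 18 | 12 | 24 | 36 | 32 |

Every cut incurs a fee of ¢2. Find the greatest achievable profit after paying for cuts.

Let r[k] be the best obtainable value from length k. For each k, try every first piece i and keep the best of price[i] + r[k−i] minus the 2 cut fee when i<k.
r[1] = 3
r[2] = max(3+3-2, 10+0) = 10
r[3] = max(3+10-2, 10+3-2, 6+0) = 11
r[4] = max(3+11-2, 10+10-2, 6+3-2, 10+0) = 18
r[5] = max(3+18-2, 10+11-2, 6+10-2, 10+3-2, 18+0) = 19
r[6] = max(3+19-2, 10+18-2, 6+11-2, 10+10-2, 18+3-2, 12+0) = 26
r[7] = max(3+26-2, 10+19-2, 6+18-2, …, 12+3-2, 24+0) = 27
r[8] = max(3+27-2, 10+26-2, 6+19-2, …, 24+3-2, 36+0) = 36
r[9] = max(3+36-2, 10+27-2, 6+26-2, …, 36+3-2, 32+0) = 37
One optimal plan: pieces 8 + 1 (1 cut) → ¢39 − ¢2 = ¢37.

37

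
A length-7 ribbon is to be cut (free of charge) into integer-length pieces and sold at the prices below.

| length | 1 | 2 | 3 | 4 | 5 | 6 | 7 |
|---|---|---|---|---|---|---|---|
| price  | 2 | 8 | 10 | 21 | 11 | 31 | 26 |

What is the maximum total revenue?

33

Build R[k] bottom-up: R[k] = max over allowed piece i of (p[i] + R[k−i]).
R[1] = 2
R[2] = 8
R[3] = 10  (first piece 1, then R[2]=8)
R[4] = 21
R[5] = 23  (first piece 1, then R[4]=21)
R[6] = 31
R[7] = 33  (first piece 1, then R[6]=31)
One optimal cutting: 6 + 1 → ¢31 + ¢2 = ¢33.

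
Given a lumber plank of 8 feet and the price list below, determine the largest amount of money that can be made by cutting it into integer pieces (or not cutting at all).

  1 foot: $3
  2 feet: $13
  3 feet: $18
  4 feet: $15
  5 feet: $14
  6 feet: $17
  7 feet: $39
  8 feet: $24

52

Let r[k] be the best obtainable value from length k. For each k, try every first piece i and keep the best of price[i] + r[k−i].
r[1] = 3
r[2] = 13
r[3] = 18
r[4] = 26  (first piece 2, then r[2]=13)
r[5] = 31  (first piece 2, then r[3]=18)
r[6] = 39  (first piece 2, then r[4]=26)
r[7] = 44  (first piece 2, then r[5]=31)
r[8] = 52  (first piece 2, then r[6]=39)
One optimal cutting: 2 + 2 + 2 + 2 → $13 + $13 + $13 + $13 = $52.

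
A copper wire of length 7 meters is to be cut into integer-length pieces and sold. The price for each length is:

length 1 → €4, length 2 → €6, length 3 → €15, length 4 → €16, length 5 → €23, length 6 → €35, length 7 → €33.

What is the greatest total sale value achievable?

Consider every possible first cut. v[k] is the best of p[i]+v[k−i] over all sellable i≤k.
v[1] = 4
v[2] = max(4+4, 6+0) = 8
v[3] = max(4+8, 6+4, 15+0) = 15
v[4] = max(4+15, 6+8, 15+4, 16+0) = 19
v[5] = max(4+19, 6+15, 15+8, 16+4, 23+0) = 23
v[6] = max(4+23, 6+19, 15+15, 16+8, 23+4, 35+0) = 35
v[7] = max(4+35, 6+23, 15+19, …, 35+4, 33+0) = 39
One optimal cutting: 6 + 1 → €35 + €4 = €39.

39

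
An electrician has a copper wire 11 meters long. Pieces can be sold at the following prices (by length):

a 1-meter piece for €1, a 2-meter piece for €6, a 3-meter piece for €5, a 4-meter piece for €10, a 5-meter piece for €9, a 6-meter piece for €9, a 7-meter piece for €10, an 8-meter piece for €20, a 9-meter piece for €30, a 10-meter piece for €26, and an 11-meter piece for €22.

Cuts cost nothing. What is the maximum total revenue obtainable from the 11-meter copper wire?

Let r[k] be the best obtainable value from length k. For each k, try every first piece i and keep the best of price[i] + r[k−i].
r[1] = 1
r[2] = 6
r[3] = 7  (first piece 1, then r[2]=6)
r[4] = 12  (first piece 2, then r[2]=6)
r[5] = 13  (first piece 1, then r[4]=12)
r[6] = 18  (first piece 2, then r[4]=12)
r[7] = 19  (first piece 1, then r[6]=18)
r[8] = 24  (first piece 2, then r[6]=18)
r[9] = 30
r[10] = 31  (first piece 1, then r[9]=30)
r[11] = 36  (first piece 2, then r[9]=30)
One optimal cutting: 9 + 2 → €30 + €6 = €36.

36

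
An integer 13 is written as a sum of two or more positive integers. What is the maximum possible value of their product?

Fill f[k] for k=2..13: at each k try every first piece i and multiply by the better of (k−i) uncut or f[k−i].
Small cases: f[2]=1, f[3]=2, f[4]=4, f[5]=6.
f[6] = 3*max(3,2) = 3*3 = 9
f[7] = 2*max(5,6) = 2*6 = 12
f[8] = 2*max(6,9) = 2*9 = 18
f[9] = 3*max(6,9) = 3*9 = 27
f[10] = 2*max(8,18) = 2*18 = 36
f[11] = 2*max(9,27) = 2*27 = 54
f[12] = 3*max(9,27) = 3*27 = 81
f[13] = 2*max(11,54) = 2*54 = 108
One optimal split: 3 + 3 + 3 + 2 + 2; product 3*3*3*2*2 = 108.

108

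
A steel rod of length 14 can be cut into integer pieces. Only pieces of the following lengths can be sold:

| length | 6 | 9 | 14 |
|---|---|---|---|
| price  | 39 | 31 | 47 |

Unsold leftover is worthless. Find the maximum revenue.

Let f[k] be the best obtainable value from length k. For each k, try every first piece i and keep the best of price[i] + f[k−i].
f[1] = 0
f[2] = 0
f[3] = 0
f[4] = 0
f[5] = 0
f[6] = 39
f[7] = 39
f[8] = 39
f[9] = max(39+0, 31+0) = 39
f[10] = max(39+0, 31+0) = 39
f[11] = max(39+0, 31+0) = 39
f[12] = max(39+39, 31+0) = 78
f[13] = max(39+39, 31+0) = 78
f[14] = max(39+39, 31+0, 47+0) = 78
One optimal cutting: pieces 6 + 6 with 2 units of scrap → $78.

78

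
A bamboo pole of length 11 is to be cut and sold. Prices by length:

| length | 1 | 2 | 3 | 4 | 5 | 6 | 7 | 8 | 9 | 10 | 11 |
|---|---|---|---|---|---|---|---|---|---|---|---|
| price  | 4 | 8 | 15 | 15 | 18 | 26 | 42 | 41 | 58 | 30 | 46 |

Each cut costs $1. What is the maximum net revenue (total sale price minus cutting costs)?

Build v[k] bottom-up: v[k] = max over allowed piece i of (p[i] + v[k−i]) − 1 per cut.
v[1] = 4
v[2] = 8
v[3] = 15
v[4] = 18  (first piece 1, then v[3]=15)
v[5] = 22  (first piece 2, then v[3]=15)
v[6] = 29  (first piece 3, then v[3]=15)
v[7] = 42
v[8] = 45  (first piece 1, then v[7]=42)
v[9] = 58
v[10] = 61  (first piece 1, then v[9]=58)
v[11] = 65  (first piece 2, then v[9]=58)
One optimal plan: pieces 9 + 2 (1 cut) → $66 − $1 = $65.

65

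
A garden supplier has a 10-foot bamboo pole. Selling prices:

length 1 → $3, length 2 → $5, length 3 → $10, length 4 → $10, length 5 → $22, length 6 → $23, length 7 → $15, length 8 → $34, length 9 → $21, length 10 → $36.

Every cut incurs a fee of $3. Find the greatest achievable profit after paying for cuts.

41

Let r[k] be the best obtainable value from length k. For each k, try every first piece i and keep the best of price[i] + r[k−i] minus the 3 cut fee when i<k.
r[1] = 3
r[2] = max(3+3-3, 5+0) = 5
r[3] = max(3+5-3, 5+3-3, 10+0) = 10
r[4] = max(3+10-3, 5+5-3, 10+3-3, 10+0) = 10
r[5] = max(3+10-3, 5+10-3, 10+5-3, 10+3-3, 22+0) = 22
r[6] = max(3+22-3, 5+10-3, 10+10-3, 10+5-3, 22+3-3, 23+0) = 23
r[7] = max(3+23-3, 5+22-3, 10+10-3, …, 23+3-3, 15+0) = 24
r[8] = max(3+24-3, 5+23-3, 10+22-3, …, 15+3-3, 34+0) = 34
r[9] = max(3+34-3, 5+24-3, 10+23-3, …, 34+3-3, 21+0) = 34
r[10] = max(3+34-3, 5+34-3, 10+24-3, …, 21+3-3, 36+0) = 41
One optimal plan: pieces 5 + 5 (1 cut) → $44 − $3 = $41.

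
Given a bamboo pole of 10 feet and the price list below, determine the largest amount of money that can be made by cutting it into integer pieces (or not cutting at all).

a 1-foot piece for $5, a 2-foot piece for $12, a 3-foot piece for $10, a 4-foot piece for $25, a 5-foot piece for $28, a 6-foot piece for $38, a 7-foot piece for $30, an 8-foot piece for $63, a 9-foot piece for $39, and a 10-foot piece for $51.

Build r[k] bottom-up: r[k] = max over allowed piece i of (p[i] + r[k−i]).
r[1] = 5
r[2] = 12
r[3] = 17  (first piece 1, then r[2]=12)
r[4] = 25
r[5] = 30  (first piece 1, then r[4]=25)
r[6] = 38
r[7] = 43  (first piece 1, then r[6]=38)
r[8] = 63
r[9] = 68  (first piece 1, then r[8]=63)
r[10] = 75  (first piece 2, then r[8]=63)
One optimal cutting: 8 + 2 → $63 + $12 = $75.

75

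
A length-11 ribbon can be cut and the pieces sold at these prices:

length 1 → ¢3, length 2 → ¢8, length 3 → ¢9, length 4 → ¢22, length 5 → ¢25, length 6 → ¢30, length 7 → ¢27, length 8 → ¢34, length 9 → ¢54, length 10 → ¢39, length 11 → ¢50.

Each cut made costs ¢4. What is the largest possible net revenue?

58

Consider every possible first cut. r[k] is the best of p[i]+r[k−i] over all sellable i≤k, charging 4 whenever i<k.
r[1] = 3
r[2] = 8
r[3] = 9
r[4] = 22
r[5] = 25
r[6] = 30
r[7] = 29  (first piece 1, then r[6]=30)
r[8] = 40  (first piece 4, then r[4]=22)
r[9] = 54
r[10] = 53  (first piece 1, then r[9]=54)
r[11] = 58  (first piece 2, then r[9]=54)
One optimal plan: pieces 9 + 2 (1 cut) → ¢62 − ¢4 = ¢58.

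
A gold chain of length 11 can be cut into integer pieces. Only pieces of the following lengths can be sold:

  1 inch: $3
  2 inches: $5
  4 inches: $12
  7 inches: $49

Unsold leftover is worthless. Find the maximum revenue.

61

Consider every possible first cut. r[k] is the best of p[i]+r[k−i] over all sellable i≤k.
r[1] = 3
r[2] = max(3+3, 5+0) = 6
r[3] = max(3+6, 5+3) = 9
r[4] = max(3+9, 5+6, 12+0) = 12
r[5] = max(3+12, 5+9, 12+3) = 15
r[6] = max(3+15, 5+12, 12+6) = 18
r[7] = max(3+18, 5+15, 12+9, 49+0) = 49
r[8] = max(3+49, 5+18, 12+12, 49+3) = 52
r[9] = max(3+52, 5+49, 12+15, 49+6) = 55
r[10] = max(3+55, 5+52, 12+18, 49+9) = 58
r[11] = max(3+58, 5+55, 12+49, 49+12) = 61
One optimal cutting: 7 + 1 + 1 + 1 + 1 → $61.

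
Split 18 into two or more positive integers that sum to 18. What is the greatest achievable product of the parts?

729

Define P[k] = max over 1≤i<k of i · max(k−i, P[k−i]); the inner max lets the remainder stay uncut if that's better.
P[2] = 1*max(1,0) = 1*1 = 1
P[3] = max(1*2, 2*1) = 2
P[4] = max(1*3, 2*2, 3*1) = 4
P[5] = max(1*4, 2*3, 3*2, 4*1) = 6
P[6] = max(1*6, 2*4, 3*3, 4*2, 5*1) = 9
P[7] = max(1*9, 2*6, 3*4, 4*3, 5*2, 6*1) = 12
P[8] = max(1*12, 2*9, 3*6, …, 6*2, 7*1) = 18
P[9] = max(1*18, 2*12, 3*9, …, 7*2, 8*1) = 27
P[10] = max(1*27, 2*18, 3*12, …, 8*2, 9*1) = 36
P[11] = max(1*36, 2*27, 3*18, …, 9*2, 10*1) = 54
P[12] = max(1*54, 2*36, 3*27, …, 10*2, 11*1) = 81
P[13] = max(1*81, 2*54, 3*36, …, 11*2, 12*1) = 108
P[14] = max(1*108, 2*81, 3*54, …, 12*2, 13*1) = 162
P[15] = max(1*162, 2*108, 3*81, …, 13*2, 14*1) = 243
P[16] = max(1*243, 2*162, 3*108, …, 14*2, 15*1) = 324
P[17] = max(1*324, 2*243, 3*162, …, 15*2, 16*1) = 486
P[18] = max(1*486, 2*324, 3*243, …, 16*2, 17*1) = 729
One optimal split: 3 + 3 + 3 + 3 + 3 + 3; product 3*3*3*3*3*3 = 729.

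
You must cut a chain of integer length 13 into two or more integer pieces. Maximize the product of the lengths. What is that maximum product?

108

Fill m[k] for k=2..13: at each k try every first piece i and multiply by the better of (k−i) uncut or m[k−i].
m[2] = 1·max(1,0) = 1·1 = 1
m[3] = max(1·2, 2·1) = 2
m[4] = max(1·3, 2·2, 3·1) = 4
m[5] = max(1·4, 2·3, 3·2, 4·1) = 6
m[6] = max(1·6, 2·4, 3·3, 4·2, 5·1) = 9
m[7] = max(1·9, 2·6, 3·4, 4·3, 5·2, 6·1) = 12
m[8] = max(1·12, 2·9, 3·6, …, 6·2, 7·1) = 18
m[9] = max(1·18, 2·12, 3·9, …, 7·2, 8·1) = 27
m[10] = max(1·27, 2·18, 3·12, …, 8·2, 9·1) = 36
m[11] = max(1·36, 2·27, 3·18, …, 9·2, 10·1) = 54
m[12] = max(1·54, 2·36, 3·27, …, 10·2, 11·1) = 81
m[13] = max(1·81, 2·54, 3·36, …, 11·2, 12·1) = 108
One optimal split: 3 + 3 + 3 + 2 + 2; product 3·3·3·2·2 = 108.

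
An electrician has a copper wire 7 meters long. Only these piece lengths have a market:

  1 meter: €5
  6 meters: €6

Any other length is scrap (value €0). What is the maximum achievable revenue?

Consider every possible first cut. best[k] is the best of p[i]+best[k−i] over all sellable i≤k.
best[1] = 5
best[2] = 10  (first piece 1, then best[1]=5)
best[3] = 15  (first piece 1, then best[2]=10)
best[4] = 20  (first piece 1, then best[3]=15)
best[5] = 25  (first piece 1, then best[4]=20)
best[6] = max(5+25, 6+0) = 30
best[7] = max(5+30, 6+5) = 35
One optimal cutting: 1 + 1 + 1 + 1 + 1 + 1 + 1 → €35.

35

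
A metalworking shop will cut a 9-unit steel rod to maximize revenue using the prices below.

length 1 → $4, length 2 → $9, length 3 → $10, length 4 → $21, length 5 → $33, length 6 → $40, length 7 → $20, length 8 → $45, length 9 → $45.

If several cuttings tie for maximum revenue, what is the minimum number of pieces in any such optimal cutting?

Let r[k] be the best obtainable value from length k. For each k, try every first piece i and keep the best of price[i] + r[k−i].
r[1] = 4
r[2] = max(4+4, 9+0) = 9
r[3] = max(4+9, 9+4, 10+0) = 13
r[4] = max(4+13, 9+9, 10+4, 21+0) = 21
r[5] = max(4+21, 9+13, 10+9, 21+4, 33+0) = 33
r[6] = max(4+33, 9+21, 10+13, 21+9, 33+4, 40+0) = 40
r[7] = max(4+40, 9+33, 10+21, …, 40+4, 20+0) = 44
r[8] = max(4+44, 9+40, 10+33, …, 20+4, 45+0) = 49
r[9] = max(4+49, 9+44, 10+40, …, 45+4, 45+0) = 54
Maximum revenue is $54.
Now minimize piece count subject to staying optimal: for each k, pieces[k] = 1 + min over i with p[i]+r[k−i]=r[k] of pieces[k−i].
pieces[6] = 1
pieces[7] = 2
pieces[8] = 2
pieces[9] = 2

2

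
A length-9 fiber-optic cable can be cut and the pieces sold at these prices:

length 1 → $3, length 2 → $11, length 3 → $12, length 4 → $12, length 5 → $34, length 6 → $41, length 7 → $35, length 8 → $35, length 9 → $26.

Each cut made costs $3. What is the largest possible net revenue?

50

Consider every possible first cut. v[k] is the best of p[i]+v[k−i] over all sellable i≤k, charging 3 whenever i<k.
v[1] = 3
v[2] = 11
v[3] = 12
v[4] = 19  (first piece 2, then v[2]=11)
v[5] = 34
v[6] = 41
v[7] = 42  (first piece 2, then v[5]=34)
v[8] = 49  (first piece 2, then v[6]=41)
v[9] = 50  (first piece 2, then v[7]=42)
One optimal plan: pieces 5 + 2 + 2 (2 cuts) → $56 − $6 = $50.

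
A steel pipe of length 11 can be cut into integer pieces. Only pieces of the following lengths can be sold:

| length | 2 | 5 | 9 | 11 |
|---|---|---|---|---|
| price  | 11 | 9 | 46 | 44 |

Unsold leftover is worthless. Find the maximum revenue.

Consider every possible first cut. r[k] is the best of p[i]+r[k−i] over all sellable i≤k.
r[1] = 0
r[2] = 11
r[3] = 11
r[4] = 22  (first piece 2, then r[2]=11)
r[5] = max(11+11, 9+0) = 22
r[6] = max(11+22, 9+0) = 33
r[7] = max(11+22, 9+11) = 33
r[8] = max(11+33, 9+11) = 44
r[9] = max(11+33, 9+22, 46+0) = 46
r[10] = max(11+44, 9+22, 46+0) = 55
r[11] = max(11+46, 9+33, 46+11, 44+0) = 57
One optimal cutting: 9 + 2 → $57.

57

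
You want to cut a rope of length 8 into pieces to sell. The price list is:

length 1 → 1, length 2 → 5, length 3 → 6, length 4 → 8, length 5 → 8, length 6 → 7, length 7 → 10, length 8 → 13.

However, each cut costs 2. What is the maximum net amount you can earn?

14

Build v[k] bottom-up: v[k] = max over allowed piece i of (p[i] + v[k−i]) − 2 per cut.
v[1] = 1
v[2] = 5
v[3] = 6
v[4] = 8  (first piece 2, then v[2]=5)
v[5] = 9  (first piece 2, then v[3]=6)
v[6] = 11  (first piece 2, then v[4]=8)
v[7] = 12  (first piece 2, then v[5]=9)
v[8] = 14  (first piece 2, then v[6]=11)
One optimal plan: pieces 2 + 2 + 2 + 2 (3 cuts) → 20 − 6 = 14.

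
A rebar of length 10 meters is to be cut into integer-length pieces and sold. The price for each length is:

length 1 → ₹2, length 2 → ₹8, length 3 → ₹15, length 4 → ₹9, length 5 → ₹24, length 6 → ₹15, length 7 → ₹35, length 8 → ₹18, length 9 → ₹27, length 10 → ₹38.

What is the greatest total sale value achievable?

Let R[k] be the best obtainable value from length k. For each k, try every first piece i and keep the best of price[i] + R[k−i].
R[1] = 2
R[2] = 8
R[3] = 15
R[4] = 17  (first piece 1, then R[3]=15)
R[5] = 24
R[6] = 30  (first piece 3, then R[3]=15)
R[7] = 35
R[8] = 39  (first piece 3, then R[5]=24)
R[9] = 45  (first piece 3, then R[6]=30)
R[10] = 50  (first piece 3, then R[7]=35)
One optimal cutting: 7 + 3 → ₹35 + ₹15 = ₹50.

50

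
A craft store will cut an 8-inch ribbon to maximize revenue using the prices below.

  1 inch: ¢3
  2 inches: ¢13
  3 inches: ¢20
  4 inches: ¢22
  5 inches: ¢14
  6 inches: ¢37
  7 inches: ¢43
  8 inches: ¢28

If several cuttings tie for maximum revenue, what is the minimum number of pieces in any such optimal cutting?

Let r[k] be the best obtainable value from length k. For each k, try every first piece i and keep the best of price[i] + r[k−i].
r[1] = 3
r[2] = 13
r[3] = 20
r[4] = 26  (first piece 2, then r[2]=13)
r[5] = 33  (first piece 2, then r[3]=20)
r[6] = 40  (first piece 3, then r[3]=20)
r[7] = 46  (first piece 2, then r[5]=33)
r[8] = 53  (first piece 2, then r[6]=40)
Maximum revenue is ¢53.
Now minimize piece count subject to staying optimal: for each k, pieces[k] = 1 + min over i with p[i]+r[k−i]=r[k] of pieces[k−i].
pieces[5] = 2
pieces[6] = 2
pieces[7] = 3
pieces[8] = 3

3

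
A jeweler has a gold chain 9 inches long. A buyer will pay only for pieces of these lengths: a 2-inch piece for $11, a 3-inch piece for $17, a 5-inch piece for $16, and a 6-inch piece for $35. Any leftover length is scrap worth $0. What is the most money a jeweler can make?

52

Build best[k] bottom-up: best[k] = max over allowed piece i of (p[i] + best[k−i]).
best[1] = 0
best[2] = 11
best[3] = 17
best[4] = 22  (first piece 2, then best[2]=11)
best[5] = 28  (first piece 2, then best[3]=17)
best[6] = 35
best[7] = 39  (first piece 2, then best[5]=28)
best[8] = 46  (first piece 2, then best[6]=35)
best[9] = 52  (first piece 3, then best[6]=35)
One optimal cutting: 6 + 3 → $52.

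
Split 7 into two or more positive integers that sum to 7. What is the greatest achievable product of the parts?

12

Fill m[k] for k=2..7: at each k try every first piece i and multiply by the better of (k−i) uncut or m[k−i].
m[2] = 1·max(1,0) = 1·1 = 1
m[3] = max(1·2, 2·1) = 2
m[4] = max(1·3, 2·2, 3·1) = 4
m[5] = max(1·4, 2·3, 3·2, 4·1) = 6
m[6] = max(1·6, 2·4, 3·3, 4·2, 5·1) = 9
m[7] = max(1·9, 2·6, 3·4, 4·3, 5·2, 6·1) = 12
One optimal split: 3 + 2 + 2; product 3·2·2 = 12.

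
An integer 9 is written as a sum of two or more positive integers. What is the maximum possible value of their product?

27

Let g[k] be the best product for length k (with at least one cut). For each first piece i, the rest contributes max(k−i, g[k−i]).
Small cases: g[2]=1, g[3]=2, g[4]=4.
g[5] = 2×max(3,2) = 2×3 = 6
g[6] = 3×max(3,2) = 3×3 = 9
g[7] = 2×max(5,6) = 2×6 = 12
g[8] = 2×max(6,9) = 2×9 = 18
g[9] = 3×max(6,9) = 3×9 = 27
One optimal split: 3 + 3 + 3; product 3×3×3 = 27.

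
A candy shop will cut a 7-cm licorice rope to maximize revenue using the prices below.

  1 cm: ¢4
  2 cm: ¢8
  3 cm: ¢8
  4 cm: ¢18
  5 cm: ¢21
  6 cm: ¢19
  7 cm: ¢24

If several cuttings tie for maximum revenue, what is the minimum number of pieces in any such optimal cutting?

3

Build r[k] bottom-up: r[k] = max over allowed piece i of (p[i] + r[k−i]).
r[1] = 4
r[2] = max(4+4, 8+0) = 8
r[3] = max(4+8, 8+4, 8+0) = 12
r[4] = max(4+12, 8+8, 8+4, 18+0) = 18
r[5] = max(4+18, 8+12, 8+8, 18+4, 21+0) = 22
r[6] = max(4+22, 8+18, 8+12, 18+8, 21+4, 19+0) = 26
r[7] = max(4+26, 8+22, 8+18, …, 19+4, 24+0) = 30
Maximum revenue is ¢30.
Now minimize piece count subject to staying optimal: for each k, pieces[k] = 1 + min over i with p[i]+r[k−i]=r[k] of pieces[k−i].
pieces[4] = 1
pieces[5] = 2
pieces[6] = 2
pieces[7] = 3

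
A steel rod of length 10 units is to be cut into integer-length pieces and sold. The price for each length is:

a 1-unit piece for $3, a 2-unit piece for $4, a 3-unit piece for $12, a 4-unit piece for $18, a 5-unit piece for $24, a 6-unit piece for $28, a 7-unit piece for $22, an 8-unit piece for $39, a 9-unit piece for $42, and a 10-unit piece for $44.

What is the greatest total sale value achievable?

48

Build best[k] bottom-up: best[k] = max over allowed piece i of (p[i] + best[k−i]).
best[1] = 3
best[2] = 6  (first piece 1, then best[1]=3)
best[3] = 12
best[4] = 18
best[5] = 24
best[6] = 28
best[7] = 31  (first piece 1, then best[6]=28)
best[8] = 39
best[9] = 42  (first piece 1, then best[8]=39)
best[10] = 48  (first piece 5, then best[5]=24)
One optimal cutting: 5 + 5 → $24 + $24 = $48.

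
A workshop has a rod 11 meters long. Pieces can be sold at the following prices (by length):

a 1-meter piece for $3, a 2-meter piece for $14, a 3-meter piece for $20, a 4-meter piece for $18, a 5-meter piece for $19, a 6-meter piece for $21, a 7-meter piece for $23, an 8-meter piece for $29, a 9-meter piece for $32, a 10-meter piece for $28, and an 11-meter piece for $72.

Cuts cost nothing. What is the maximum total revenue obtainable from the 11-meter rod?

Let best[k] be the best obtainable value from length k. For each k, try every first piece i and keep the best of price[i] + best[k−i].
best[1] = 3
best[2] = 14
best[3] = 20
best[4] = 28  (first piece 2, then best[2]=14)
best[5] = 34  (first piece 2, then best[3]=20)
best[6] = 42  (first piece 2, then best[4]=28)
best[7] = 48  (first piece 2, then best[5]=34)
best[8] = 56  (first piece 2, then best[6]=42)
best[9] = 62  (first piece 2, then best[7]=48)
best[10] = 70  (first piece 2, then best[8]=56)
best[11] = 76  (first piece 2, then best[9]=62)
One optimal cutting: 3 + 2 + 2 + 2 + 2 → $20 + $14 + $14 + $14 + $14 = $76.

76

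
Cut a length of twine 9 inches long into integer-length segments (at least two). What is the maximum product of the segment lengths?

27

Fill g[k] for k=2..9: at each k try every first piece i and multiply by the better of (k−i) uncut or g[k−i].
g[2] = 1·max(1,0) = 1·1 = 1
g[3] = 1·max(2,1) = 1·2 = 2
g[4] = 2·max(2,1) = 2·2 = 4
g[5] = 2·max(3,2) = 2·3 = 6
g[6] = 3·max(3,2) = 3·3 = 9
g[7] = 2·max(5,6) = 2·6 = 12
g[8] = 2·max(6,9) = 2·9 = 18
g[9] = 3·max(6,9) = 3·9 = 27
One optimal split: 3 + 3 + 3; product 3·3·3 = 27.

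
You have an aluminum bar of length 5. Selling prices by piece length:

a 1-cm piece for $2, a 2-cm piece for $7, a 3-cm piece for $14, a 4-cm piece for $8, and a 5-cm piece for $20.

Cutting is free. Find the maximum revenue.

21

Let v[k] be the best obtainable value from length k. For each k, try every first piece i and keep the best of price[i] + v[k−i].
v[1] = 2
v[2] = 7
v[3] = 14
v[4] = 16  (first piece 1, then v[3]=14)
v[5] = 21  (first piece 2, then v[3]=14)
One optimal cutting: 3 + 2 → $14 + $7 = $21.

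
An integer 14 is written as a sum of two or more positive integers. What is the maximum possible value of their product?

Let f[k] be the best product for length k (with at least one cut). For each first piece i, the rest contributes max(k−i, f[k−i]).
f[2] = 1*max(1,0) = 1*1 = 1
f[3] = max(1*2, 2*1) = 2
f[4] = max(1*3, 2*2, 3*1) = 4
f[5] = max(1*4, 2*3, 3*2, 4*1) = 6
f[6] = max(1*6, 2*4, 3*3, 4*2, 5*1) = 9
f[7] = max(1*9, 2*6, 3*4, 4*3, 5*2, 6*1) = 12
f[8] = max(1*12, 2*9, 3*6, …, 6*2, 7*1) = 18
f[9] = max(1*18, 2*12, 3*9, …, 7*2, 8*1) = 27
f[10] = max(1*27, 2*18, 3*12, …, 8*2, 9*1) = 36
f[11] = max(1*36, 2*27, 3*18, …, 9*2, 10*1) = 54
f[12] = max(1*54, 2*36, 3*27, …, 10*2, 11*1) = 81
f[13] = max(1*81, 2*54, 3*36, …, 11*2, 12*1) = 108
f[14] = max(1*108, 2*81, 3*54, …, 12*2, 13*1) = 162
One optimal split: 3 + 3 + 3 + 3 + 2; product 3*3*3*3*2 = 162.

162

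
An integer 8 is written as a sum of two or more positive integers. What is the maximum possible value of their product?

Define prod[k] = max over 1≤i<k of i · max(k−i, prod[k−i]); the inner max lets the remainder stay uncut if that's better.
prod[2] = 1*max(1,0) = 1*1 = 1
prod[3] = 1*max(2,1) = 1*2 = 2
prod[4] = 2*max(2,1) = 2*2 = 4
prod[5] = 2*max(3,2) = 2*3 = 6
prod[6] = 3*max(3,2) = 3*3 = 9
prod[7] = 2*max(5,6) = 2*6 = 12
prod[8] = 2*max(6,9) = 2*9 = 18
One optimal split: 3 + 3 + 2; product 3*3*2 = 18.

18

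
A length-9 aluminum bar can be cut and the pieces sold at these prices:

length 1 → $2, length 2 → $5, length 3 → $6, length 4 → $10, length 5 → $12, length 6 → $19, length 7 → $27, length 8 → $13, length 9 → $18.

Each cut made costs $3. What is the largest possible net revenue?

29

Let v[k] be the best obtainable value from length k. For each k, try every first piece i and keep the best of price[i] + v[k−i] minus the 3 cut fee when i<k.
v[1] = 2
v[2] = max(2+2-3, 5+0) = 5
v[3] = max(2+5-3, 5+2-3, 6+0) = 6
v[4] = max(2+6-3, 5+5-3, 6+2-3, 10+0) = 10
v[5] = max(2+10-3, 5+6-3, 6+5-3, 10+2-3, 12+0) = 12
v[6] = max(2+12-3, 5+10-3, 6+6-3, 10+5-3, 12+2-3, 19+0) = 19
v[7] = max(2+19-3, 5+12-3, 6+10-3, …, 19+2-3, 27+0) = 27
v[8] = max(2+27-3, 5+19-3, 6+12-3, …, 27+2-3, 13+0) = 26
v[9] = max(2+26-3, 5+27-3, 6+19-3, …, 13+2-3, 18+0) = 29
One optimal plan: pieces 7 + 2 (1 cut) → $32 − $3 = $29.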